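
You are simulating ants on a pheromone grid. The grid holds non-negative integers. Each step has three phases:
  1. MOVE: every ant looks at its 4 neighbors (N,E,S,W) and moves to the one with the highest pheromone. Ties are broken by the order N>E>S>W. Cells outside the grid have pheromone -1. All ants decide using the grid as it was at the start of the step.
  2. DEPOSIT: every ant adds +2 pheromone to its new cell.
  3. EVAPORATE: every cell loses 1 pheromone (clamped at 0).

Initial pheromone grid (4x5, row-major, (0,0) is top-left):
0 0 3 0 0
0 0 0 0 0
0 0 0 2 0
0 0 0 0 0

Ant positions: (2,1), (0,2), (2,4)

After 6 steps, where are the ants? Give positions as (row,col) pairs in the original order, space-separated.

Step 1: ant0:(2,1)->N->(1,1) | ant1:(0,2)->E->(0,3) | ant2:(2,4)->W->(2,3)
  grid max=3 at (2,3)
Step 2: ant0:(1,1)->N->(0,1) | ant1:(0,3)->W->(0,2) | ant2:(2,3)->N->(1,3)
  grid max=3 at (0,2)
Step 3: ant0:(0,1)->E->(0,2) | ant1:(0,2)->W->(0,1) | ant2:(1,3)->S->(2,3)
  grid max=4 at (0,2)
Step 4: ant0:(0,2)->W->(0,1) | ant1:(0,1)->E->(0,2) | ant2:(2,3)->N->(1,3)
  grid max=5 at (0,2)
Step 5: ant0:(0,1)->E->(0,2) | ant1:(0,2)->W->(0,1) | ant2:(1,3)->S->(2,3)
  grid max=6 at (0,2)
Step 6: ant0:(0,2)->W->(0,1) | ant1:(0,1)->E->(0,2) | ant2:(2,3)->N->(1,3)
  grid max=7 at (0,2)

(0,1) (0,2) (1,3)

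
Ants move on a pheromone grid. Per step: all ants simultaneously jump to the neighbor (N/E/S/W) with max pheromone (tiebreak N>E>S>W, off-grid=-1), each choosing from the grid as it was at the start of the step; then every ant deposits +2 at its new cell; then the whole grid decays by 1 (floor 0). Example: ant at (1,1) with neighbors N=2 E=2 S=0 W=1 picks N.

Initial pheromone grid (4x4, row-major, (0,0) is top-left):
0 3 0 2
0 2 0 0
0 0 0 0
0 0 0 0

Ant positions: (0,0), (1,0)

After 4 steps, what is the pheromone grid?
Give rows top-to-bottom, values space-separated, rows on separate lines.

After step 1: ants at (0,1),(1,1)
  0 4 0 1
  0 3 0 0
  0 0 0 0
  0 0 0 0
After step 2: ants at (1,1),(0,1)
  0 5 0 0
  0 4 0 0
  0 0 0 0
  0 0 0 0
After step 3: ants at (0,1),(1,1)
  0 6 0 0
  0 5 0 0
  0 0 0 0
  0 0 0 0
After step 4: ants at (1,1),(0,1)
  0 7 0 0
  0 6 0 0
  0 0 0 0
  0 0 0 0

0 7 0 0
0 6 0 0
0 0 0 0
0 0 0 0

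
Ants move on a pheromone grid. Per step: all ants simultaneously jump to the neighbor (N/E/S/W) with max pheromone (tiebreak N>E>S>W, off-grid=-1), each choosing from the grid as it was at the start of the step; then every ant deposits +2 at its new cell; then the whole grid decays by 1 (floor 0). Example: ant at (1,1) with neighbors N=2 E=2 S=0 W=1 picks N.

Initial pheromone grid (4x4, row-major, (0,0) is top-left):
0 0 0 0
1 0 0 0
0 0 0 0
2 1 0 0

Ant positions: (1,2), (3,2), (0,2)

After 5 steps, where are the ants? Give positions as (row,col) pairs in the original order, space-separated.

Step 1: ant0:(1,2)->N->(0,2) | ant1:(3,2)->W->(3,1) | ant2:(0,2)->E->(0,3)
  grid max=2 at (3,1)
Step 2: ant0:(0,2)->E->(0,3) | ant1:(3,1)->W->(3,0) | ant2:(0,3)->W->(0,2)
  grid max=2 at (0,2)
Step 3: ant0:(0,3)->W->(0,2) | ant1:(3,0)->E->(3,1) | ant2:(0,2)->E->(0,3)
  grid max=3 at (0,2)
Step 4: ant0:(0,2)->E->(0,3) | ant1:(3,1)->W->(3,0) | ant2:(0,3)->W->(0,2)
  grid max=4 at (0,2)
Step 5: ant0:(0,3)->W->(0,2) | ant1:(3,0)->E->(3,1) | ant2:(0,2)->E->(0,3)
  grid max=5 at (0,2)

(0,2) (3,1) (0,3)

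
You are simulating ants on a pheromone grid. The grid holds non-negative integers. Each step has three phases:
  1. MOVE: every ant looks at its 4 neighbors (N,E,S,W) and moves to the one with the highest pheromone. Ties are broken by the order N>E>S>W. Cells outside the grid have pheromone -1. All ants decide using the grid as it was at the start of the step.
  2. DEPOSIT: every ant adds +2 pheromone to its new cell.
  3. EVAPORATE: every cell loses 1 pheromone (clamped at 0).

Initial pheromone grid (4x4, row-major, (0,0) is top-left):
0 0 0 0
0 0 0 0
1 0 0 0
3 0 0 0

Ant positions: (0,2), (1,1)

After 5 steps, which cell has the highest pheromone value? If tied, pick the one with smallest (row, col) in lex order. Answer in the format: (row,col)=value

Step 1: ant0:(0,2)->E->(0,3) | ant1:(1,1)->N->(0,1)
  grid max=2 at (3,0)
Step 2: ant0:(0,3)->S->(1,3) | ant1:(0,1)->E->(0,2)
  grid max=1 at (0,2)
Step 3: ant0:(1,3)->N->(0,3) | ant1:(0,2)->E->(0,3)
  grid max=3 at (0,3)
Step 4: ant0:(0,3)->S->(1,3) | ant1:(0,3)->S->(1,3)
  grid max=3 at (1,3)
Step 5: ant0:(1,3)->N->(0,3) | ant1:(1,3)->N->(0,3)
  grid max=5 at (0,3)
Final grid:
  0 0 0 5
  0 0 0 2
  0 0 0 0
  0 0 0 0
Max pheromone 5 at (0,3)

Answer: (0,3)=5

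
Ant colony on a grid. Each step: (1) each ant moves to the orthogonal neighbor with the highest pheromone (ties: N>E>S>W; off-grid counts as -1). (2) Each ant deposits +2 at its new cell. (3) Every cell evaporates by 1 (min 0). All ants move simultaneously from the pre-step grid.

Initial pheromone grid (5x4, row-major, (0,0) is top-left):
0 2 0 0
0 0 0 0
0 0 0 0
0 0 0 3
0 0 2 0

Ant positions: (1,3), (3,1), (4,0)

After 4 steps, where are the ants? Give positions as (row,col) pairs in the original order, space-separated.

Step 1: ant0:(1,3)->N->(0,3) | ant1:(3,1)->N->(2,1) | ant2:(4,0)->N->(3,0)
  grid max=2 at (3,3)
Step 2: ant0:(0,3)->S->(1,3) | ant1:(2,1)->N->(1,1) | ant2:(3,0)->N->(2,0)
  grid max=1 at (1,1)
Step 3: ant0:(1,3)->N->(0,3) | ant1:(1,1)->N->(0,1) | ant2:(2,0)->N->(1,0)
  grid max=1 at (0,1)
Step 4: ant0:(0,3)->S->(1,3) | ant1:(0,1)->E->(0,2) | ant2:(1,0)->N->(0,0)
  grid max=1 at (0,0)

(1,3) (0,2) (0,0)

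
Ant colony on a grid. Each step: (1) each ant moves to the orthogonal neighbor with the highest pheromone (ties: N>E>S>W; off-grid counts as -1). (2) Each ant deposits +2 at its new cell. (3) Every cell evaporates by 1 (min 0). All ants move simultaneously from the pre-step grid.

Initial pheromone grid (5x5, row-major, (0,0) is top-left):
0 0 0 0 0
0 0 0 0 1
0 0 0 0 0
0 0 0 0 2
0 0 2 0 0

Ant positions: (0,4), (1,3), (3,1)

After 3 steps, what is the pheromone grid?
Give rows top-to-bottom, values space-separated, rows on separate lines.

After step 1: ants at (1,4),(1,4),(2,1)
  0 0 0 0 0
  0 0 0 0 4
  0 1 0 0 0
  0 0 0 0 1
  0 0 1 0 0
After step 2: ants at (0,4),(0,4),(1,1)
  0 0 0 0 3
  0 1 0 0 3
  0 0 0 0 0
  0 0 0 0 0
  0 0 0 0 0
After step 3: ants at (1,4),(1,4),(0,1)
  0 1 0 0 2
  0 0 0 0 6
  0 0 0 0 0
  0 0 0 0 0
  0 0 0 0 0

0 1 0 0 2
0 0 0 0 6
0 0 0 0 0
0 0 0 0 0
0 0 0 0 0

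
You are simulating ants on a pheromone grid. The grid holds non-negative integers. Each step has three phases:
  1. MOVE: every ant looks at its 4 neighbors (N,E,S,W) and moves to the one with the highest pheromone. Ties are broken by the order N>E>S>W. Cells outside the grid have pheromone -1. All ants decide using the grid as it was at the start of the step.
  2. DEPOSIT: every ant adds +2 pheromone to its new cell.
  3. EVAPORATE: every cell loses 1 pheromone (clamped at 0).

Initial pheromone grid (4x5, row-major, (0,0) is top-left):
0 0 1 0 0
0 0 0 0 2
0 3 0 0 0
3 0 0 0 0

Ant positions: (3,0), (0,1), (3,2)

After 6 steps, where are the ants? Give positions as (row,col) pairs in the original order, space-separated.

Step 1: ant0:(3,0)->N->(2,0) | ant1:(0,1)->E->(0,2) | ant2:(3,2)->N->(2,2)
  grid max=2 at (0,2)
Step 2: ant0:(2,0)->E->(2,1) | ant1:(0,2)->E->(0,3) | ant2:(2,2)->W->(2,1)
  grid max=5 at (2,1)
Step 3: ant0:(2,1)->N->(1,1) | ant1:(0,3)->W->(0,2) | ant2:(2,1)->N->(1,1)
  grid max=4 at (2,1)
Step 4: ant0:(1,1)->S->(2,1) | ant1:(0,2)->E->(0,3) | ant2:(1,1)->S->(2,1)
  grid max=7 at (2,1)
Step 5: ant0:(2,1)->N->(1,1) | ant1:(0,3)->W->(0,2) | ant2:(2,1)->N->(1,1)
  grid max=6 at (2,1)
Step 6: ant0:(1,1)->S->(2,1) | ant1:(0,2)->E->(0,3) | ant2:(1,1)->S->(2,1)
  grid max=9 at (2,1)

(2,1) (0,3) (2,1)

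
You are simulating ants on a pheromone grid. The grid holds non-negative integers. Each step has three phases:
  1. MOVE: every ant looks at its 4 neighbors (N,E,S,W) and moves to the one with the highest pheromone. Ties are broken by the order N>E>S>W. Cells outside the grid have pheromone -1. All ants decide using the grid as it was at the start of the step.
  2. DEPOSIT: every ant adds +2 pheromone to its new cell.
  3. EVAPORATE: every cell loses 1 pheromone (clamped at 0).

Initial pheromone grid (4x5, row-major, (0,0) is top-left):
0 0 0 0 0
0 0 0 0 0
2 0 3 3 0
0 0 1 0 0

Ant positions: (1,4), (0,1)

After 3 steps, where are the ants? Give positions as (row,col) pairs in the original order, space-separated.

Step 1: ant0:(1,4)->N->(0,4) | ant1:(0,1)->E->(0,2)
  grid max=2 at (2,2)
Step 2: ant0:(0,4)->S->(1,4) | ant1:(0,2)->E->(0,3)
  grid max=1 at (0,3)
Step 3: ant0:(1,4)->N->(0,4) | ant1:(0,3)->E->(0,4)
  grid max=3 at (0,4)

(0,4) (0,4)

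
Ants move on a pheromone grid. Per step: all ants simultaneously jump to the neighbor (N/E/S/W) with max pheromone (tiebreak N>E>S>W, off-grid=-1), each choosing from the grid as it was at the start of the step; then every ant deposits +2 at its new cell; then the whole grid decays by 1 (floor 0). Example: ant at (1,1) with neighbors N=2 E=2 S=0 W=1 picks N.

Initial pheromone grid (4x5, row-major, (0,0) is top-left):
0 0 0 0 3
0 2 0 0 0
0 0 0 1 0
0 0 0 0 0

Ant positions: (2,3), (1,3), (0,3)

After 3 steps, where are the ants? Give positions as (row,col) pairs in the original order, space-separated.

Step 1: ant0:(2,3)->N->(1,3) | ant1:(1,3)->S->(2,3) | ant2:(0,3)->E->(0,4)
  grid max=4 at (0,4)
Step 2: ant0:(1,3)->S->(2,3) | ant1:(2,3)->N->(1,3) | ant2:(0,4)->S->(1,4)
  grid max=3 at (0,4)
Step 3: ant0:(2,3)->N->(1,3) | ant1:(1,3)->S->(2,3) | ant2:(1,4)->N->(0,4)
  grid max=4 at (0,4)

(1,3) (2,3) (0,4)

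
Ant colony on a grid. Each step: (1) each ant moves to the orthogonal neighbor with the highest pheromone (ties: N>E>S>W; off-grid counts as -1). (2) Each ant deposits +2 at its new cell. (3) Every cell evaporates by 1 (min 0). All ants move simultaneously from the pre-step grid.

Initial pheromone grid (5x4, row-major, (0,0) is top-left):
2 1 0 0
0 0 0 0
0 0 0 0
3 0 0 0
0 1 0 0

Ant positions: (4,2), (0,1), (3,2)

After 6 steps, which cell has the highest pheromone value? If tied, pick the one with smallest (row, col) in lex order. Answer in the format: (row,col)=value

Answer: (0,0)=2

Derivation:
Step 1: ant0:(4,2)->W->(4,1) | ant1:(0,1)->W->(0,0) | ant2:(3,2)->N->(2,2)
  grid max=3 at (0,0)
Step 2: ant0:(4,1)->N->(3,1) | ant1:(0,0)->E->(0,1) | ant2:(2,2)->N->(1,2)
  grid max=2 at (0,0)
Step 3: ant0:(3,1)->S->(4,1) | ant1:(0,1)->W->(0,0) | ant2:(1,2)->N->(0,2)
  grid max=3 at (0,0)
Step 4: ant0:(4,1)->N->(3,1) | ant1:(0,0)->E->(0,1) | ant2:(0,2)->E->(0,3)
  grid max=2 at (0,0)
Step 5: ant0:(3,1)->S->(4,1) | ant1:(0,1)->W->(0,0) | ant2:(0,3)->S->(1,3)
  grid max=3 at (0,0)
Step 6: ant0:(4,1)->N->(3,1) | ant1:(0,0)->E->(0,1) | ant2:(1,3)->N->(0,3)
  grid max=2 at (0,0)
Final grid:
  2 1 0 1
  0 0 0 0
  0 0 0 0
  0 1 0 0
  0 1 0 0
Max pheromone 2 at (0,0)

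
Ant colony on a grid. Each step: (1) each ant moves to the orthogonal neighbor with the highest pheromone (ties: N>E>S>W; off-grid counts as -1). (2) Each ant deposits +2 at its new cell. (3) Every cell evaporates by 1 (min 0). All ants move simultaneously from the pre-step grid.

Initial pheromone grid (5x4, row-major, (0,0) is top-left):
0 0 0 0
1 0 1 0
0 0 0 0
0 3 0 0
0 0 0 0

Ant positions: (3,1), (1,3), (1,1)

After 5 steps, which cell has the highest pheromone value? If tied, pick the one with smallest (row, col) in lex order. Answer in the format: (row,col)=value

Answer: (1,2)=8

Derivation:
Step 1: ant0:(3,1)->N->(2,1) | ant1:(1,3)->W->(1,2) | ant2:(1,1)->E->(1,2)
  grid max=4 at (1,2)
Step 2: ant0:(2,1)->S->(3,1) | ant1:(1,2)->N->(0,2) | ant2:(1,2)->N->(0,2)
  grid max=3 at (0,2)
Step 3: ant0:(3,1)->N->(2,1) | ant1:(0,2)->S->(1,2) | ant2:(0,2)->S->(1,2)
  grid max=6 at (1,2)
Step 4: ant0:(2,1)->S->(3,1) | ant1:(1,2)->N->(0,2) | ant2:(1,2)->N->(0,2)
  grid max=5 at (0,2)
Step 5: ant0:(3,1)->N->(2,1) | ant1:(0,2)->S->(1,2) | ant2:(0,2)->S->(1,2)
  grid max=8 at (1,2)
Final grid:
  0 0 4 0
  0 0 8 0
  0 1 0 0
  0 2 0 0
  0 0 0 0
Max pheromone 8 at (1,2)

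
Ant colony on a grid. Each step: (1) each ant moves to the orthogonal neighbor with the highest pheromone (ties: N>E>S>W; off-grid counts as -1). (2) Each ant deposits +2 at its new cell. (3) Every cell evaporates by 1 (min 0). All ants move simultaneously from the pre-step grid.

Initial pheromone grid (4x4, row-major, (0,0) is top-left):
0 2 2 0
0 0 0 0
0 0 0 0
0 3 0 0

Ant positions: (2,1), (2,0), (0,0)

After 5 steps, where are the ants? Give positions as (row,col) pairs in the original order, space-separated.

Step 1: ant0:(2,1)->S->(3,1) | ant1:(2,0)->N->(1,0) | ant2:(0,0)->E->(0,1)
  grid max=4 at (3,1)
Step 2: ant0:(3,1)->N->(2,1) | ant1:(1,0)->N->(0,0) | ant2:(0,1)->E->(0,2)
  grid max=3 at (3,1)
Step 3: ant0:(2,1)->S->(3,1) | ant1:(0,0)->E->(0,1) | ant2:(0,2)->W->(0,1)
  grid max=5 at (0,1)
Step 4: ant0:(3,1)->N->(2,1) | ant1:(0,1)->E->(0,2) | ant2:(0,1)->E->(0,2)
  grid max=4 at (0,1)
Step 5: ant0:(2,1)->S->(3,1) | ant1:(0,2)->W->(0,1) | ant2:(0,2)->W->(0,1)
  grid max=7 at (0,1)

(3,1) (0,1) (0,1)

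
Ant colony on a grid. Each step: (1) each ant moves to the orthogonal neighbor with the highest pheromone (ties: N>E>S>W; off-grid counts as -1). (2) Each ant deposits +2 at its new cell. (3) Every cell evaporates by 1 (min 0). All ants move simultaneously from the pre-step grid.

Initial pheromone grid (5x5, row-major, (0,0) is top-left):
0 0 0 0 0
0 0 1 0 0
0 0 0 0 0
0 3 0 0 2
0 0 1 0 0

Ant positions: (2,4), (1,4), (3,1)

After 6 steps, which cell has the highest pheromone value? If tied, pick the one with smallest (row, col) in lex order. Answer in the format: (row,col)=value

Step 1: ant0:(2,4)->S->(3,4) | ant1:(1,4)->N->(0,4) | ant2:(3,1)->N->(2,1)
  grid max=3 at (3,4)
Step 2: ant0:(3,4)->N->(2,4) | ant1:(0,4)->S->(1,4) | ant2:(2,1)->S->(3,1)
  grid max=3 at (3,1)
Step 3: ant0:(2,4)->S->(3,4) | ant1:(1,4)->S->(2,4) | ant2:(3,1)->N->(2,1)
  grid max=3 at (3,4)
Step 4: ant0:(3,4)->N->(2,4) | ant1:(2,4)->S->(3,4) | ant2:(2,1)->S->(3,1)
  grid max=4 at (3,4)
Step 5: ant0:(2,4)->S->(3,4) | ant1:(3,4)->N->(2,4) | ant2:(3,1)->N->(2,1)
  grid max=5 at (3,4)
Step 6: ant0:(3,4)->N->(2,4) | ant1:(2,4)->S->(3,4) | ant2:(2,1)->S->(3,1)
  grid max=6 at (3,4)
Final grid:
  0 0 0 0 0
  0 0 0 0 0
  0 0 0 0 5
  0 3 0 0 6
  0 0 0 0 0
Max pheromone 6 at (3,4)

Answer: (3,4)=6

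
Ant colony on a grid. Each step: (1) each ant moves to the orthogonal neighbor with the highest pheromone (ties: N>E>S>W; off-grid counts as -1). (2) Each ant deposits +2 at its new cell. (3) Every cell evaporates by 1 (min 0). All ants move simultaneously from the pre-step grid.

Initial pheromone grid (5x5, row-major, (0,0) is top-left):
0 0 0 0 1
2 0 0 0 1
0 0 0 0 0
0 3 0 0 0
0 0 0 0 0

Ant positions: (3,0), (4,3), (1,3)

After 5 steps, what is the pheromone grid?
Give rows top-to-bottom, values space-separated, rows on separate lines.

After step 1: ants at (3,1),(3,3),(1,4)
  0 0 0 0 0
  1 0 0 0 2
  0 0 0 0 0
  0 4 0 1 0
  0 0 0 0 0
After step 2: ants at (2,1),(2,3),(0,4)
  0 0 0 0 1
  0 0 0 0 1
  0 1 0 1 0
  0 3 0 0 0
  0 0 0 0 0
After step 3: ants at (3,1),(1,3),(1,4)
  0 0 0 0 0
  0 0 0 1 2
  0 0 0 0 0
  0 4 0 0 0
  0 0 0 0 0
After step 4: ants at (2,1),(1,4),(1,3)
  0 0 0 0 0
  0 0 0 2 3
  0 1 0 0 0
  0 3 0 0 0
  0 0 0 0 0
After step 5: ants at (3,1),(1,3),(1,4)
  0 0 0 0 0
  0 0 0 3 4
  0 0 0 0 0
  0 4 0 0 0
  0 0 0 0 0

0 0 0 0 0
0 0 0 3 4
0 0 0 0 0
0 4 0 0 0
0 0 0 0 0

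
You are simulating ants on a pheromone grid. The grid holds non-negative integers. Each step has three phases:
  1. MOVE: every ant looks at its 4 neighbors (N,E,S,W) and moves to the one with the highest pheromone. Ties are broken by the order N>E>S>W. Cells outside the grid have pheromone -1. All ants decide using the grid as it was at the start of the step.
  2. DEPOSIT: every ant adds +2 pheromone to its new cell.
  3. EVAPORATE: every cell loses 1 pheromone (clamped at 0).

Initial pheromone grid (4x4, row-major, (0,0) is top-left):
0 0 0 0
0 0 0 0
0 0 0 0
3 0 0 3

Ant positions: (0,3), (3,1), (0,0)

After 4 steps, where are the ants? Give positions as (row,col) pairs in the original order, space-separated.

Step 1: ant0:(0,3)->S->(1,3) | ant1:(3,1)->W->(3,0) | ant2:(0,0)->E->(0,1)
  grid max=4 at (3,0)
Step 2: ant0:(1,3)->N->(0,3) | ant1:(3,0)->N->(2,0) | ant2:(0,1)->E->(0,2)
  grid max=3 at (3,0)
Step 3: ant0:(0,3)->W->(0,2) | ant1:(2,0)->S->(3,0) | ant2:(0,2)->E->(0,3)
  grid max=4 at (3,0)
Step 4: ant0:(0,2)->E->(0,3) | ant1:(3,0)->N->(2,0) | ant2:(0,3)->W->(0,2)
  grid max=3 at (0,2)

(0,3) (2,0) (0,2)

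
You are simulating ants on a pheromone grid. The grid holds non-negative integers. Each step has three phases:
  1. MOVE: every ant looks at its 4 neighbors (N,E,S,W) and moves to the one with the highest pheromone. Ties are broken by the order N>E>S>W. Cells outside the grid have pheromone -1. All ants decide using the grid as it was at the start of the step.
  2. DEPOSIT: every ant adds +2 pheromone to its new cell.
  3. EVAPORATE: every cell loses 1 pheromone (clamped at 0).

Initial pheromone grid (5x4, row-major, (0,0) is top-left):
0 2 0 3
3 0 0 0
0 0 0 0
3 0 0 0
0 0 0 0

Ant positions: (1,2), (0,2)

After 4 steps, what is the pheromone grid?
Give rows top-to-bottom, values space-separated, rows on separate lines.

After step 1: ants at (0,2),(0,3)
  0 1 1 4
  2 0 0 0
  0 0 0 0
  2 0 0 0
  0 0 0 0
After step 2: ants at (0,3),(0,2)
  0 0 2 5
  1 0 0 0
  0 0 0 0
  1 0 0 0
  0 0 0 0
After step 3: ants at (0,2),(0,3)
  0 0 3 6
  0 0 0 0
  0 0 0 0
  0 0 0 0
  0 0 0 0
After step 4: ants at (0,3),(0,2)
  0 0 4 7
  0 0 0 0
  0 0 0 0
  0 0 0 0
  0 0 0 0

0 0 4 7
0 0 0 0
0 0 0 0
0 0 0 0
0 0 0 0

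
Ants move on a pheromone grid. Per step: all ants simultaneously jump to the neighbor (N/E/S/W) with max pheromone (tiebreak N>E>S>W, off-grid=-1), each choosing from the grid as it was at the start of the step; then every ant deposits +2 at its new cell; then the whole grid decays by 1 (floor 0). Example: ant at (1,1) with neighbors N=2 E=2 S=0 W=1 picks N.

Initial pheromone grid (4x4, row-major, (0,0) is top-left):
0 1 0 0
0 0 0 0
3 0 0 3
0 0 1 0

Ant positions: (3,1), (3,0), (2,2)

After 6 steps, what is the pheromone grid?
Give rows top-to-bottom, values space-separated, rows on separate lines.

After step 1: ants at (3,2),(2,0),(2,3)
  0 0 0 0
  0 0 0 0
  4 0 0 4
  0 0 2 0
After step 2: ants at (2,2),(1,0),(1,3)
  0 0 0 0
  1 0 0 1
  3 0 1 3
  0 0 1 0
After step 3: ants at (2,3),(2,0),(2,3)
  0 0 0 0
  0 0 0 0
  4 0 0 6
  0 0 0 0
After step 4: ants at (1,3),(1,0),(1,3)
  0 0 0 0
  1 0 0 3
  3 0 0 5
  0 0 0 0
After step 5: ants at (2,3),(2,0),(2,3)
  0 0 0 0
  0 0 0 2
  4 0 0 8
  0 0 0 0
After step 6: ants at (1,3),(1,0),(1,3)
  0 0 0 0
  1 0 0 5
  3 0 0 7
  0 0 0 0

0 0 0 0
1 0 0 5
3 0 0 7
0 0 0 0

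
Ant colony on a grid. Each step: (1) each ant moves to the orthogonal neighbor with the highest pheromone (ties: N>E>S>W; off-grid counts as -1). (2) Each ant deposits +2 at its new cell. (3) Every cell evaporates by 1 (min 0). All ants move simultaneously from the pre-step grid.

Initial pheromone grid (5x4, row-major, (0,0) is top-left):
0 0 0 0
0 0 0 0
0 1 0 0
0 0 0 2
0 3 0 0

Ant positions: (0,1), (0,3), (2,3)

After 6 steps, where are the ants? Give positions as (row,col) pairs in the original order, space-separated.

Step 1: ant0:(0,1)->E->(0,2) | ant1:(0,3)->S->(1,3) | ant2:(2,3)->S->(3,3)
  grid max=3 at (3,3)
Step 2: ant0:(0,2)->E->(0,3) | ant1:(1,3)->N->(0,3) | ant2:(3,3)->N->(2,3)
  grid max=3 at (0,3)
Step 3: ant0:(0,3)->S->(1,3) | ant1:(0,3)->S->(1,3) | ant2:(2,3)->S->(3,3)
  grid max=3 at (1,3)
Step 4: ant0:(1,3)->N->(0,3) | ant1:(1,3)->N->(0,3) | ant2:(3,3)->N->(2,3)
  grid max=5 at (0,3)
Step 5: ant0:(0,3)->S->(1,3) | ant1:(0,3)->S->(1,3) | ant2:(2,3)->N->(1,3)
  grid max=7 at (1,3)
Step 6: ant0:(1,3)->N->(0,3) | ant1:(1,3)->N->(0,3) | ant2:(1,3)->N->(0,3)
  grid max=9 at (0,3)

(0,3) (0,3) (0,3)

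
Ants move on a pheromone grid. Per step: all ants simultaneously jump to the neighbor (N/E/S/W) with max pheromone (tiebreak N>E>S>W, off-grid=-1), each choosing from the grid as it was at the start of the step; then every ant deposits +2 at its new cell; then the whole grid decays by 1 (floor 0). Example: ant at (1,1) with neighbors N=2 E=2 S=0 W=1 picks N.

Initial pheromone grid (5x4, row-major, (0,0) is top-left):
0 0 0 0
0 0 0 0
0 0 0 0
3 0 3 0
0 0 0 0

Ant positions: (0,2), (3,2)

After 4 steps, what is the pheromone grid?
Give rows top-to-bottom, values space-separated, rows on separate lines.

After step 1: ants at (0,3),(2,2)
  0 0 0 1
  0 0 0 0
  0 0 1 0
  2 0 2 0
  0 0 0 0
After step 2: ants at (1,3),(3,2)
  0 0 0 0
  0 0 0 1
  0 0 0 0
  1 0 3 0
  0 0 0 0
After step 3: ants at (0,3),(2,2)
  0 0 0 1
  0 0 0 0
  0 0 1 0
  0 0 2 0
  0 0 0 0
After step 4: ants at (1,3),(3,2)
  0 0 0 0
  0 0 0 1
  0 0 0 0
  0 0 3 0
  0 0 0 0

0 0 0 0
0 0 0 1
0 0 0 0
0 0 3 0
0 0 0 0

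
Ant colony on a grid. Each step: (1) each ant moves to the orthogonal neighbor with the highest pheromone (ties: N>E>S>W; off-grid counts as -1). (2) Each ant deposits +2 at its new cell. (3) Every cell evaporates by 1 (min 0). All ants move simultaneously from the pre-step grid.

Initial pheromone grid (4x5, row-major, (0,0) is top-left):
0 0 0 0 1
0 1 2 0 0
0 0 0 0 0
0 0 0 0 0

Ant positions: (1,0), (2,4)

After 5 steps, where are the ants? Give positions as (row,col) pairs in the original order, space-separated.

Step 1: ant0:(1,0)->E->(1,1) | ant1:(2,4)->N->(1,4)
  grid max=2 at (1,1)
Step 2: ant0:(1,1)->E->(1,2) | ant1:(1,4)->N->(0,4)
  grid max=2 at (1,2)
Step 3: ant0:(1,2)->W->(1,1) | ant1:(0,4)->S->(1,4)
  grid max=2 at (1,1)
Step 4: ant0:(1,1)->E->(1,2) | ant1:(1,4)->N->(0,4)
  grid max=2 at (1,2)
Step 5: ant0:(1,2)->W->(1,1) | ant1:(0,4)->S->(1,4)
  grid max=2 at (1,1)

(1,1) (1,4)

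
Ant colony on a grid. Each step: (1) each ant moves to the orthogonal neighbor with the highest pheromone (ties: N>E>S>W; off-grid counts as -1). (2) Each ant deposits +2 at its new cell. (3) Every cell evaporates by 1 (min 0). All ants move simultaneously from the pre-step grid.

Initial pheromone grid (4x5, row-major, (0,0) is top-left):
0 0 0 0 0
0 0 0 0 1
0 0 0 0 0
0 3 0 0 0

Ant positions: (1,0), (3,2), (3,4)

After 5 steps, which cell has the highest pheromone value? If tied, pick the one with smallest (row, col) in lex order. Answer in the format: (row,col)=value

Step 1: ant0:(1,0)->N->(0,0) | ant1:(3,2)->W->(3,1) | ant2:(3,4)->N->(2,4)
  grid max=4 at (3,1)
Step 2: ant0:(0,0)->E->(0,1) | ant1:(3,1)->N->(2,1) | ant2:(2,4)->N->(1,4)
  grid max=3 at (3,1)
Step 3: ant0:(0,1)->E->(0,2) | ant1:(2,1)->S->(3,1) | ant2:(1,4)->N->(0,4)
  grid max=4 at (3,1)
Step 4: ant0:(0,2)->E->(0,3) | ant1:(3,1)->N->(2,1) | ant2:(0,4)->S->(1,4)
  grid max=3 at (3,1)
Step 5: ant0:(0,3)->E->(0,4) | ant1:(2,1)->S->(3,1) | ant2:(1,4)->N->(0,4)
  grid max=4 at (3,1)
Final grid:
  0 0 0 0 3
  0 0 0 0 0
  0 0 0 0 0
  0 4 0 0 0
Max pheromone 4 at (3,1)

Answer: (3,1)=4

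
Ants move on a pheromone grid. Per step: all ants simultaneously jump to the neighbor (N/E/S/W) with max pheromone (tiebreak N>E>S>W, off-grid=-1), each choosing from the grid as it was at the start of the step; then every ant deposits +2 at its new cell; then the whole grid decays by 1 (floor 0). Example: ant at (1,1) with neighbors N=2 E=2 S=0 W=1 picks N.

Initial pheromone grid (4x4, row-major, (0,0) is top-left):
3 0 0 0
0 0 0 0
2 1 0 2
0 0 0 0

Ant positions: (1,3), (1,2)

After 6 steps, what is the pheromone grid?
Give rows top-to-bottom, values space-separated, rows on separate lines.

After step 1: ants at (2,3),(0,2)
  2 0 1 0
  0 0 0 0
  1 0 0 3
  0 0 0 0
After step 2: ants at (1,3),(0,3)
  1 0 0 1
  0 0 0 1
  0 0 0 2
  0 0 0 0
After step 3: ants at (2,3),(1,3)
  0 0 0 0
  0 0 0 2
  0 0 0 3
  0 0 0 0
After step 4: ants at (1,3),(2,3)
  0 0 0 0
  0 0 0 3
  0 0 0 4
  0 0 0 0
After step 5: ants at (2,3),(1,3)
  0 0 0 0
  0 0 0 4
  0 0 0 5
  0 0 0 0
After step 6: ants at (1,3),(2,3)
  0 0 0 0
  0 0 0 5
  0 0 0 6
  0 0 0 0

0 0 0 0
0 0 0 5
0 0 0 6
0 0 0 0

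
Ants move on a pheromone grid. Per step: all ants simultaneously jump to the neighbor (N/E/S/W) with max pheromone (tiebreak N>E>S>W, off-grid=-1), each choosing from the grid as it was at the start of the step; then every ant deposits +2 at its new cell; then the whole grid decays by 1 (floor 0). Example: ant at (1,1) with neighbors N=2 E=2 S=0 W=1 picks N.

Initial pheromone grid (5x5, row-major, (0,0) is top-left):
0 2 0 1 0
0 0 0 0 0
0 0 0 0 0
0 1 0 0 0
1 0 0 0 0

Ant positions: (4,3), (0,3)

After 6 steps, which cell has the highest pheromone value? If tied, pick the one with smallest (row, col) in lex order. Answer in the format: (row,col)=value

Answer: (1,4)=3

Derivation:
Step 1: ant0:(4,3)->N->(3,3) | ant1:(0,3)->E->(0,4)
  grid max=1 at (0,1)
Step 2: ant0:(3,3)->N->(2,3) | ant1:(0,4)->S->(1,4)
  grid max=1 at (1,4)
Step 3: ant0:(2,3)->N->(1,3) | ant1:(1,4)->N->(0,4)
  grid max=1 at (0,4)
Step 4: ant0:(1,3)->N->(0,3) | ant1:(0,4)->S->(1,4)
  grid max=1 at (0,3)
Step 5: ant0:(0,3)->E->(0,4) | ant1:(1,4)->N->(0,4)
  grid max=3 at (0,4)
Step 6: ant0:(0,4)->S->(1,4) | ant1:(0,4)->S->(1,4)
  grid max=3 at (1,4)
Final grid:
  0 0 0 0 2
  0 0 0 0 3
  0 0 0 0 0
  0 0 0 0 0
  0 0 0 0 0
Max pheromone 3 at (1,4)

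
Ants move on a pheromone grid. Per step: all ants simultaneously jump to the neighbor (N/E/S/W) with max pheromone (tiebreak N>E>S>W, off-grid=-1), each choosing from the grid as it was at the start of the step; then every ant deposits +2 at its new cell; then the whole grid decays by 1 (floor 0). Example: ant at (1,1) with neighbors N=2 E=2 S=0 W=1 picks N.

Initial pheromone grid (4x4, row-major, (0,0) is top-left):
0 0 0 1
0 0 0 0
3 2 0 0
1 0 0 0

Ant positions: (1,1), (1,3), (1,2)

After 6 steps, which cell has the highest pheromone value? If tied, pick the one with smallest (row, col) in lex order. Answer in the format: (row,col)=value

Step 1: ant0:(1,1)->S->(2,1) | ant1:(1,3)->N->(0,3) | ant2:(1,2)->N->(0,2)
  grid max=3 at (2,1)
Step 2: ant0:(2,1)->W->(2,0) | ant1:(0,3)->W->(0,2) | ant2:(0,2)->E->(0,3)
  grid max=3 at (0,3)
Step 3: ant0:(2,0)->E->(2,1) | ant1:(0,2)->E->(0,3) | ant2:(0,3)->W->(0,2)
  grid max=4 at (0,3)
Step 4: ant0:(2,1)->W->(2,0) | ant1:(0,3)->W->(0,2) | ant2:(0,2)->E->(0,3)
  grid max=5 at (0,3)
Step 5: ant0:(2,0)->E->(2,1) | ant1:(0,2)->E->(0,3) | ant2:(0,3)->W->(0,2)
  grid max=6 at (0,3)
Step 6: ant0:(2,1)->W->(2,0) | ant1:(0,3)->W->(0,2) | ant2:(0,2)->E->(0,3)
  grid max=7 at (0,3)
Final grid:
  0 0 6 7
  0 0 0 0
  3 2 0 0
  0 0 0 0
Max pheromone 7 at (0,3)

Answer: (0,3)=7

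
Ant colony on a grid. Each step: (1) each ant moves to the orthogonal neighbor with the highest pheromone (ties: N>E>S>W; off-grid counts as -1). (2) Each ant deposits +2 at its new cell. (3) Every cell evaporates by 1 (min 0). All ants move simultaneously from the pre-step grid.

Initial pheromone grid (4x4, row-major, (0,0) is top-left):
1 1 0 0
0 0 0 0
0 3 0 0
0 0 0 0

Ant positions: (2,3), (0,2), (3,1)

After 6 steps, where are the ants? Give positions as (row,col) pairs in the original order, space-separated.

Step 1: ant0:(2,3)->N->(1,3) | ant1:(0,2)->W->(0,1) | ant2:(3,1)->N->(2,1)
  grid max=4 at (2,1)
Step 2: ant0:(1,3)->N->(0,3) | ant1:(0,1)->E->(0,2) | ant2:(2,1)->N->(1,1)
  grid max=3 at (2,1)
Step 3: ant0:(0,3)->W->(0,2) | ant1:(0,2)->E->(0,3) | ant2:(1,1)->S->(2,1)
  grid max=4 at (2,1)
Step 4: ant0:(0,2)->E->(0,3) | ant1:(0,3)->W->(0,2) | ant2:(2,1)->N->(1,1)
  grid max=3 at (0,2)
Step 5: ant0:(0,3)->W->(0,2) | ant1:(0,2)->E->(0,3) | ant2:(1,1)->S->(2,1)
  grid max=4 at (0,2)
Step 6: ant0:(0,2)->E->(0,3) | ant1:(0,3)->W->(0,2) | ant2:(2,1)->N->(1,1)
  grid max=5 at (0,2)

(0,3) (0,2) (1,1)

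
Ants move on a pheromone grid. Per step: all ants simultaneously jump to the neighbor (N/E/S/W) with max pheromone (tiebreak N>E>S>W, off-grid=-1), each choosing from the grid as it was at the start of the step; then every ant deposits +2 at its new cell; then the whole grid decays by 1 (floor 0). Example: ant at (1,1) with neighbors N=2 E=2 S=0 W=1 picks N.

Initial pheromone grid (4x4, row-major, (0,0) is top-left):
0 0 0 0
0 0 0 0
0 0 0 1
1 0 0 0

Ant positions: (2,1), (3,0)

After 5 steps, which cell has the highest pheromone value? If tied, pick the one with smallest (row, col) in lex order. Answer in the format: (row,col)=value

Step 1: ant0:(2,1)->N->(1,1) | ant1:(3,0)->N->(2,0)
  grid max=1 at (1,1)
Step 2: ant0:(1,1)->N->(0,1) | ant1:(2,0)->N->(1,0)
  grid max=1 at (0,1)
Step 3: ant0:(0,1)->E->(0,2) | ant1:(1,0)->N->(0,0)
  grid max=1 at (0,0)
Step 4: ant0:(0,2)->E->(0,3) | ant1:(0,0)->E->(0,1)
  grid max=1 at (0,1)
Step 5: ant0:(0,3)->S->(1,3) | ant1:(0,1)->E->(0,2)
  grid max=1 at (0,2)
Final grid:
  0 0 1 0
  0 0 0 1
  0 0 0 0
  0 0 0 0
Max pheromone 1 at (0,2)

Answer: (0,2)=1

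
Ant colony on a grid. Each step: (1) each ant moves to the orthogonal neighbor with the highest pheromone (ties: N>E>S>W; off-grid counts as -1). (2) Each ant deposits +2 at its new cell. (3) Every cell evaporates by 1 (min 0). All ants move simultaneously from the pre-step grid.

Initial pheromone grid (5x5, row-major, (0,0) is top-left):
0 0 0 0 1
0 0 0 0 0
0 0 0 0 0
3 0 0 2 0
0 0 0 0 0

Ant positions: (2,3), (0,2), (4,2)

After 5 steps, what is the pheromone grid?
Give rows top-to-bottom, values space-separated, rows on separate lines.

After step 1: ants at (3,3),(0,3),(3,2)
  0 0 0 1 0
  0 0 0 0 0
  0 0 0 0 0
  2 0 1 3 0
  0 0 0 0 0
After step 2: ants at (3,2),(0,4),(3,3)
  0 0 0 0 1
  0 0 0 0 0
  0 0 0 0 0
  1 0 2 4 0
  0 0 0 0 0
After step 3: ants at (3,3),(1,4),(3,2)
  0 0 0 0 0
  0 0 0 0 1
  0 0 0 0 0
  0 0 3 5 0
  0 0 0 0 0
After step 4: ants at (3,2),(0,4),(3,3)
  0 0 0 0 1
  0 0 0 0 0
  0 0 0 0 0
  0 0 4 6 0
  0 0 0 0 0
After step 5: ants at (3,3),(1,4),(3,2)
  0 0 0 0 0
  0 0 0 0 1
  0 0 0 0 0
  0 0 5 7 0
  0 0 0 0 0

0 0 0 0 0
0 0 0 0 1
0 0 0 0 0
0 0 5 7 0
0 0 0 0 0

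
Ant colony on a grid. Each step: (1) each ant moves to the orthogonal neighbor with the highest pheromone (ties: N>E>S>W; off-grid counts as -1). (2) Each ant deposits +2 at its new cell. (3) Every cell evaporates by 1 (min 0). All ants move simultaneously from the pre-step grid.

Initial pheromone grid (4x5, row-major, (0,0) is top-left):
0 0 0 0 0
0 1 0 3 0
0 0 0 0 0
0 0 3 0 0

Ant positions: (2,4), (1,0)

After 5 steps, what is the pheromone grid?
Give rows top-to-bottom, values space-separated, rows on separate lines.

After step 1: ants at (1,4),(1,1)
  0 0 0 0 0
  0 2 0 2 1
  0 0 0 0 0
  0 0 2 0 0
After step 2: ants at (1,3),(0,1)
  0 1 0 0 0
  0 1 0 3 0
  0 0 0 0 0
  0 0 1 0 0
After step 3: ants at (0,3),(1,1)
  0 0 0 1 0
  0 2 0 2 0
  0 0 0 0 0
  0 0 0 0 0
After step 4: ants at (1,3),(0,1)
  0 1 0 0 0
  0 1 0 3 0
  0 0 0 0 0
  0 0 0 0 0
After step 5: ants at (0,3),(1,1)
  0 0 0 1 0
  0 2 0 2 0
  0 0 0 0 0
  0 0 0 0 0

0 0 0 1 0
0 2 0 2 0
0 0 0 0 0
0 0 0 0 0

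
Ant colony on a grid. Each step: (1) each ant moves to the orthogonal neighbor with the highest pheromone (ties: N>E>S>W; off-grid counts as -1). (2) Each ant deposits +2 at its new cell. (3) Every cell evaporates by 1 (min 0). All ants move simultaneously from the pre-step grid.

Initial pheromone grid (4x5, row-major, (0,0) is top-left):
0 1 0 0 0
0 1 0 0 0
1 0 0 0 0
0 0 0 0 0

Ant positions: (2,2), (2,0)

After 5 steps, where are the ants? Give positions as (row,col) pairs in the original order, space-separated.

Step 1: ant0:(2,2)->N->(1,2) | ant1:(2,0)->N->(1,0)
  grid max=1 at (1,0)
Step 2: ant0:(1,2)->N->(0,2) | ant1:(1,0)->N->(0,0)
  grid max=1 at (0,0)
Step 3: ant0:(0,2)->E->(0,3) | ant1:(0,0)->E->(0,1)
  grid max=1 at (0,1)
Step 4: ant0:(0,3)->E->(0,4) | ant1:(0,1)->E->(0,2)
  grid max=1 at (0,2)
Step 5: ant0:(0,4)->S->(1,4) | ant1:(0,2)->E->(0,3)
  grid max=1 at (0,3)

(1,4) (0,3)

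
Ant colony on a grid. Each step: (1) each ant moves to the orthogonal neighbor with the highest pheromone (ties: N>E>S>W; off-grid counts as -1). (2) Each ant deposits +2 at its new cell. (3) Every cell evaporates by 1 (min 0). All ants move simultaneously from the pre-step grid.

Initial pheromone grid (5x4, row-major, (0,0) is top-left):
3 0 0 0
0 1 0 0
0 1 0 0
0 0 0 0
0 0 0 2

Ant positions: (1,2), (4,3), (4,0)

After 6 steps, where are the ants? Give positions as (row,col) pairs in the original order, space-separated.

Step 1: ant0:(1,2)->W->(1,1) | ant1:(4,3)->N->(3,3) | ant2:(4,0)->N->(3,0)
  grid max=2 at (0,0)
Step 2: ant0:(1,1)->N->(0,1) | ant1:(3,3)->S->(4,3) | ant2:(3,0)->N->(2,0)
  grid max=2 at (4,3)
Step 3: ant0:(0,1)->S->(1,1) | ant1:(4,3)->N->(3,3) | ant2:(2,0)->N->(1,0)
  grid max=2 at (1,1)
Step 4: ant0:(1,1)->W->(1,0) | ant1:(3,3)->S->(4,3) | ant2:(1,0)->E->(1,1)
  grid max=3 at (1,1)
Step 5: ant0:(1,0)->E->(1,1) | ant1:(4,3)->N->(3,3) | ant2:(1,1)->W->(1,0)
  grid max=4 at (1,1)
Step 6: ant0:(1,1)->W->(1,0) | ant1:(3,3)->S->(4,3) | ant2:(1,0)->E->(1,1)
  grid max=5 at (1,1)

(1,0) (4,3) (1,1)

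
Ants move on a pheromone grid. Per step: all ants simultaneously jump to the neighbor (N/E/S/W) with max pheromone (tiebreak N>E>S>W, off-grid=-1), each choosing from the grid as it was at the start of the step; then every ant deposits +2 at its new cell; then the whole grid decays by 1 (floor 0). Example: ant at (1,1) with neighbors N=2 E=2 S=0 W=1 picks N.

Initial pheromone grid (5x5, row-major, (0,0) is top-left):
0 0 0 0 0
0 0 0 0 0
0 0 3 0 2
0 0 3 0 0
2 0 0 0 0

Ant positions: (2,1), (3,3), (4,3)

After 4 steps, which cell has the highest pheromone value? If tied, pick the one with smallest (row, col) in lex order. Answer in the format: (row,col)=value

Step 1: ant0:(2,1)->E->(2,2) | ant1:(3,3)->W->(3,2) | ant2:(4,3)->N->(3,3)
  grid max=4 at (2,2)
Step 2: ant0:(2,2)->S->(3,2) | ant1:(3,2)->N->(2,2) | ant2:(3,3)->W->(3,2)
  grid max=7 at (3,2)
Step 3: ant0:(3,2)->N->(2,2) | ant1:(2,2)->S->(3,2) | ant2:(3,2)->N->(2,2)
  grid max=8 at (2,2)
Step 4: ant0:(2,2)->S->(3,2) | ant1:(3,2)->N->(2,2) | ant2:(2,2)->S->(3,2)
  grid max=11 at (3,2)
Final grid:
  0 0 0 0 0
  0 0 0 0 0
  0 0 9 0 0
  0 0 11 0 0
  0 0 0 0 0
Max pheromone 11 at (3,2)

Answer: (3,2)=11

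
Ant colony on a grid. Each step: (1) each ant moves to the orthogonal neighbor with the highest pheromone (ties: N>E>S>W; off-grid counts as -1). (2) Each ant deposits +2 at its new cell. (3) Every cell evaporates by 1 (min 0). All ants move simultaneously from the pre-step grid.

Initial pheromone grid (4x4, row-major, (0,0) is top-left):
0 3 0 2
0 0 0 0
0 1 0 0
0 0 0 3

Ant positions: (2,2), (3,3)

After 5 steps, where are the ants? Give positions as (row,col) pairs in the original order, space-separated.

Step 1: ant0:(2,2)->W->(2,1) | ant1:(3,3)->N->(2,3)
  grid max=2 at (0,1)
Step 2: ant0:(2,1)->N->(1,1) | ant1:(2,3)->S->(3,3)
  grid max=3 at (3,3)
Step 3: ant0:(1,1)->N->(0,1) | ant1:(3,3)->N->(2,3)
  grid max=2 at (0,1)
Step 4: ant0:(0,1)->E->(0,2) | ant1:(2,3)->S->(3,3)
  grid max=3 at (3,3)
Step 5: ant0:(0,2)->W->(0,1) | ant1:(3,3)->N->(2,3)
  grid max=2 at (0,1)

(0,1) (2,3)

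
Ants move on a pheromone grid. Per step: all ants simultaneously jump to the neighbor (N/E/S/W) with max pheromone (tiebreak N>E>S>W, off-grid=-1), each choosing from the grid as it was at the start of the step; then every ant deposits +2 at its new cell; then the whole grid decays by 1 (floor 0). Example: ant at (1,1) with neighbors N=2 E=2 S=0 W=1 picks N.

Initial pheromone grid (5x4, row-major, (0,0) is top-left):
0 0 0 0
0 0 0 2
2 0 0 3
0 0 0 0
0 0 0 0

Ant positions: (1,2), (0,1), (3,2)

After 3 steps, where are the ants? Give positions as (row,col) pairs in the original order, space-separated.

Step 1: ant0:(1,2)->E->(1,3) | ant1:(0,1)->E->(0,2) | ant2:(3,2)->N->(2,2)
  grid max=3 at (1,3)
Step 2: ant0:(1,3)->S->(2,3) | ant1:(0,2)->E->(0,3) | ant2:(2,2)->E->(2,3)
  grid max=5 at (2,3)
Step 3: ant0:(2,3)->N->(1,3) | ant1:(0,3)->S->(1,3) | ant2:(2,3)->N->(1,3)
  grid max=7 at (1,3)

(1,3) (1,3) (1,3)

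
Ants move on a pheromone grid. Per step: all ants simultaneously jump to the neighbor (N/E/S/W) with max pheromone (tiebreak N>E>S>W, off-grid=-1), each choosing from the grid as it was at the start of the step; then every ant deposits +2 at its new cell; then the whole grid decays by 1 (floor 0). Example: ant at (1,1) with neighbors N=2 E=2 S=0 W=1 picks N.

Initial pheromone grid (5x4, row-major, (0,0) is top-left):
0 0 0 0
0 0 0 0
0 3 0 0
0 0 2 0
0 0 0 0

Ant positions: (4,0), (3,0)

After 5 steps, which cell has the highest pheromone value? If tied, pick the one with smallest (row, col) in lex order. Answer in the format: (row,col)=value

Answer: (2,1)=6

Derivation:
Step 1: ant0:(4,0)->N->(3,0) | ant1:(3,0)->N->(2,0)
  grid max=2 at (2,1)
Step 2: ant0:(3,0)->N->(2,0) | ant1:(2,0)->E->(2,1)
  grid max=3 at (2,1)
Step 3: ant0:(2,0)->E->(2,1) | ant1:(2,1)->W->(2,0)
  grid max=4 at (2,1)
Step 4: ant0:(2,1)->W->(2,0) | ant1:(2,0)->E->(2,1)
  grid max=5 at (2,1)
Step 5: ant0:(2,0)->E->(2,1) | ant1:(2,1)->W->(2,0)
  grid max=6 at (2,1)
Final grid:
  0 0 0 0
  0 0 0 0
  5 6 0 0
  0 0 0 0
  0 0 0 0
Max pheromone 6 at (2,1)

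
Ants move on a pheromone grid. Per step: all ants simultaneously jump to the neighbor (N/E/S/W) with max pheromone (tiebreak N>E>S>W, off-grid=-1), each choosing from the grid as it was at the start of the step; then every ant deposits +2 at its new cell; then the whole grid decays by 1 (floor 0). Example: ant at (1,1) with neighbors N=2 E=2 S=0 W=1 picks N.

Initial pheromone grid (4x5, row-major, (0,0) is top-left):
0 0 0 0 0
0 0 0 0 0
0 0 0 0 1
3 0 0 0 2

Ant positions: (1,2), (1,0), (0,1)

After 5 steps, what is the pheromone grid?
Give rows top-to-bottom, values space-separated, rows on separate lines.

After step 1: ants at (0,2),(0,0),(0,2)
  1 0 3 0 0
  0 0 0 0 0
  0 0 0 0 0
  2 0 0 0 1
After step 2: ants at (0,3),(0,1),(0,3)
  0 1 2 3 0
  0 0 0 0 0
  0 0 0 0 0
  1 0 0 0 0
After step 3: ants at (0,2),(0,2),(0,2)
  0 0 7 2 0
  0 0 0 0 0
  0 0 0 0 0
  0 0 0 0 0
After step 4: ants at (0,3),(0,3),(0,3)
  0 0 6 7 0
  0 0 0 0 0
  0 0 0 0 0
  0 0 0 0 0
After step 5: ants at (0,2),(0,2),(0,2)
  0 0 11 6 0
  0 0 0 0 0
  0 0 0 0 0
  0 0 0 0 0

0 0 11 6 0
0 0 0 0 0
0 0 0 0 0
0 0 0 0 0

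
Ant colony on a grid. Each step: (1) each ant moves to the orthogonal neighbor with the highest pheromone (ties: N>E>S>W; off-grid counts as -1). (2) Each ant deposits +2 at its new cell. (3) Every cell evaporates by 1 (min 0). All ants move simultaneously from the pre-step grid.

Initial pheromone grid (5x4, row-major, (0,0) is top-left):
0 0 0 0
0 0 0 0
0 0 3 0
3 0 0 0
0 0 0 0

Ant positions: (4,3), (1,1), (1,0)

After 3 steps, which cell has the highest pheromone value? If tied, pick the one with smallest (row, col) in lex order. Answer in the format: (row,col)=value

Step 1: ant0:(4,3)->N->(3,3) | ant1:(1,1)->N->(0,1) | ant2:(1,0)->N->(0,0)
  grid max=2 at (2,2)
Step 2: ant0:(3,3)->N->(2,3) | ant1:(0,1)->W->(0,0) | ant2:(0,0)->E->(0,1)
  grid max=2 at (0,0)
Step 3: ant0:(2,3)->W->(2,2) | ant1:(0,0)->E->(0,1) | ant2:(0,1)->W->(0,0)
  grid max=3 at (0,0)
Final grid:
  3 3 0 0
  0 0 0 0
  0 0 2 0
  0 0 0 0
  0 0 0 0
Max pheromone 3 at (0,0)

Answer: (0,0)=3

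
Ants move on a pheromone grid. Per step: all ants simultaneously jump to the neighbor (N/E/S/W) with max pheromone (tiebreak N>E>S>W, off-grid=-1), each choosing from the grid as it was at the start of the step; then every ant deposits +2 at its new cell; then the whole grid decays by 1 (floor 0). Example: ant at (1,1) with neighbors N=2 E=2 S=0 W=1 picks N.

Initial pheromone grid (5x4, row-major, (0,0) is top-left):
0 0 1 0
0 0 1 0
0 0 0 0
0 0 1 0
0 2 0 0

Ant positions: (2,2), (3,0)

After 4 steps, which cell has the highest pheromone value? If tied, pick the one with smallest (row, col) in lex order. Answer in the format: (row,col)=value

Answer: (0,1)=1

Derivation:
Step 1: ant0:(2,2)->N->(1,2) | ant1:(3,0)->N->(2,0)
  grid max=2 at (1,2)
Step 2: ant0:(1,2)->N->(0,2) | ant1:(2,0)->N->(1,0)
  grid max=1 at (0,2)
Step 3: ant0:(0,2)->S->(1,2) | ant1:(1,0)->N->(0,0)
  grid max=2 at (1,2)
Step 4: ant0:(1,2)->N->(0,2) | ant1:(0,0)->E->(0,1)
  grid max=1 at (0,1)
Final grid:
  0 1 1 0
  0 0 1 0
  0 0 0 0
  0 0 0 0
  0 0 0 0
Max pheromone 1 at (0,1)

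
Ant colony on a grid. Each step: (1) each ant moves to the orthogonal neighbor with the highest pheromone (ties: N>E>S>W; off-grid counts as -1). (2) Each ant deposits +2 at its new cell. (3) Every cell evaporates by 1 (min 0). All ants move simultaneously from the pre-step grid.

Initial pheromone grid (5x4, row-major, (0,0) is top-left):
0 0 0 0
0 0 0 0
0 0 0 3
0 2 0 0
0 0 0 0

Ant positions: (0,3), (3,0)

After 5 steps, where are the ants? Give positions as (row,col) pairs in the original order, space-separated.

Step 1: ant0:(0,3)->S->(1,3) | ant1:(3,0)->E->(3,1)
  grid max=3 at (3,1)
Step 2: ant0:(1,3)->S->(2,3) | ant1:(3,1)->N->(2,1)
  grid max=3 at (2,3)
Step 3: ant0:(2,3)->N->(1,3) | ant1:(2,1)->S->(3,1)
  grid max=3 at (3,1)
Step 4: ant0:(1,3)->S->(2,3) | ant1:(3,1)->N->(2,1)
  grid max=3 at (2,3)
Step 5: ant0:(2,3)->N->(1,3) | ant1:(2,1)->S->(3,1)
  grid max=3 at (3,1)

(1,3) (3,1)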